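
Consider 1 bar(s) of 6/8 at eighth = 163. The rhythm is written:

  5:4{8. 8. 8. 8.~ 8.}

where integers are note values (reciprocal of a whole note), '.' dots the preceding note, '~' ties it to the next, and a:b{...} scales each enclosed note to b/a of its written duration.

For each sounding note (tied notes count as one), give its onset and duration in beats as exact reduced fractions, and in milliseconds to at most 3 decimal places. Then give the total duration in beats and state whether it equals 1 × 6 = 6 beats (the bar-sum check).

1) 0.0ms=0b +441.718ms=6/5b
2) 441.718ms=6/5b +441.718ms=6/5b
3) 883.436ms=12/5b +441.718ms=6/5b
4) 1325.153ms=18/5b +883.436ms=12/5b
Σ=6b of 6 (163bpm 6/8) — PASS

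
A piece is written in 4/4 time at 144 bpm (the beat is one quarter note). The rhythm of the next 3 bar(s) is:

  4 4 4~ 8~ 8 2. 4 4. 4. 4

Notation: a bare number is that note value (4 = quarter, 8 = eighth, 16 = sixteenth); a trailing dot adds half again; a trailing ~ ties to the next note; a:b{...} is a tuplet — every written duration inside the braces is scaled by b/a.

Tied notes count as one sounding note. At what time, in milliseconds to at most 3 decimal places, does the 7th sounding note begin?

note 7 onset = 19/2b = 3958.333ms

1. 0.0ms @ 0 + 416.667ms (1)
2. 416.667ms @ 1 + 416.667ms (1)
3. 833.333ms @ 2 + 833.333ms (2)
4. 1666.667ms @ 4 + 1250.0ms (3)
5. 2916.667ms @ 7 + 416.667ms (1)
6. 3333.333ms @ 8 + 625.0ms (3/2)
7. 3958.333ms @ 19/2 + 625.0ms (3/2)
8. 4583.333ms @ 11 + 416.667ms (1)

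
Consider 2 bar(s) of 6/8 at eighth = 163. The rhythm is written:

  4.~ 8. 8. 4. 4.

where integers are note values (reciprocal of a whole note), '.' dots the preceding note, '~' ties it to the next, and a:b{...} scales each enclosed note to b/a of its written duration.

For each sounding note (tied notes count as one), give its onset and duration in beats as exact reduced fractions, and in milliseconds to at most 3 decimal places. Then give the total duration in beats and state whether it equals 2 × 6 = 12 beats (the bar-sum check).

1) 0.0ms=0b +1656.442ms=9/2b
2) 1656.442ms=9/2b +552.147ms=3/2b
3) 2208.589ms=6b +1104.294ms=3b
4) 3312.883ms=9b +1104.294ms=3b
Σ=12b of 12 (163bpm 6/8) — PASS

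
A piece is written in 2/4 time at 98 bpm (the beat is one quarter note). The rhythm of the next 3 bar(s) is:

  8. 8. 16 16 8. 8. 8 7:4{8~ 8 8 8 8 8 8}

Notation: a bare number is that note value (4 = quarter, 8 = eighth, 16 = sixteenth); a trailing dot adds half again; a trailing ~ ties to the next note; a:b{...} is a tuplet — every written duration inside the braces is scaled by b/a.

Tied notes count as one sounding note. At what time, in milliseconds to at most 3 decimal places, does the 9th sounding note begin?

1. 0.0ms @ 0 + 459.184ms (3/4)
2. 459.184ms @ 3/4 + 459.184ms (3/4)
3. 918.367ms @ 3/2 + 153.061ms (1/4)
4. 1071.429ms @ 7/4 + 153.061ms (1/4)
5. 1224.49ms @ 2 + 459.184ms (3/4)
6. 1683.673ms @ 11/4 + 459.184ms (3/4)
7. 2142.857ms @ 7/2 + 306.122ms (1/2)
8. 2448.98ms @ 4 + 349.854ms (4/7)
9. 2798.834ms @ 32/7 + 174.927ms (2/7)
10. 2973.761ms @ 34/7 + 174.927ms (2/7)
11. 3148.688ms @ 36/7 + 174.927ms (2/7)
12. 3323.615ms @ 38/7 + 174.927ms (2/7)
13. 3498.542ms @ 40/7 + 174.927ms (2/7)

note 9 onset = 32/7b = 2798.834ms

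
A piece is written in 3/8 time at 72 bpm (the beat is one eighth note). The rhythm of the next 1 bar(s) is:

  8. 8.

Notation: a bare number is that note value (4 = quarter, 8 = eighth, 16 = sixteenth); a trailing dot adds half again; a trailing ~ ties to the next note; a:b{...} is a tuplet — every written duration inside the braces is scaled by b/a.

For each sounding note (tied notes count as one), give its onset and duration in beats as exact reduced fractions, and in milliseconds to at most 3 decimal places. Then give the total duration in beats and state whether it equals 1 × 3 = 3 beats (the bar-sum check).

1) 0.0ms=0b +1250.0ms=3/2b
2) 1250.0ms=3/2b +1250.0ms=3/2b
Σ=3b of 3 (72bpm 3/8) — PASS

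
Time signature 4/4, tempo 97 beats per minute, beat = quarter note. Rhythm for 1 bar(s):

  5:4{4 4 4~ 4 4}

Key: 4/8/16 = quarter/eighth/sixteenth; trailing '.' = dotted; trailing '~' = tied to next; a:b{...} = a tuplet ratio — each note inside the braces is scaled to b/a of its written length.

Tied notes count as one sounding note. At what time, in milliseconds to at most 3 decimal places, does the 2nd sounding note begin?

note 2 onset = 4/5b = 494.845ms

1. 0.0ms @ 0 + 494.845ms (4/5)
2. 494.845ms @ 4/5 + 494.845ms (4/5)
3. 989.691ms @ 8/5 + 989.691ms (8/5)
4. 1979.381ms @ 16/5 + 494.845ms (4/5)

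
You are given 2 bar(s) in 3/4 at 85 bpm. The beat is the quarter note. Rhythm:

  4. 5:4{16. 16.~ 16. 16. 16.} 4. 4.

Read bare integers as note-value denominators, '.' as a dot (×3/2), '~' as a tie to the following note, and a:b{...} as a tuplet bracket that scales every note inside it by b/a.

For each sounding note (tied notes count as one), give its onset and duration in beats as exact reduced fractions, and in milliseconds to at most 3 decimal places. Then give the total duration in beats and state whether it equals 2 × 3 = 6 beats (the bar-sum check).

1) 0.0ms=0b +1058.824ms=3/2b
2) 1058.824ms=3/2b +211.765ms=3/10b
3) 1270.588ms=9/5b +423.529ms=3/5b
4) 1694.118ms=12/5b +211.765ms=3/10b
5) 1905.882ms=27/10b +211.765ms=3/10b
6) 2117.647ms=3b +1058.824ms=3/2b
7) 3176.471ms=9/2b +1058.824ms=3/2b
Σ=6b of 6 (85bpm 3/4) — PASS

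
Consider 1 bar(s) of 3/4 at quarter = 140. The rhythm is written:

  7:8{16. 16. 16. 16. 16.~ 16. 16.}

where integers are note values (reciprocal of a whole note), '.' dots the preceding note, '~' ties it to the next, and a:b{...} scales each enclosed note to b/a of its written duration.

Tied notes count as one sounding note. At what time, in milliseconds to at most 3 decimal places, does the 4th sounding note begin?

note 4 onset = 9/7b = 551.02ms

1. 0.0ms @ 0 + 183.673ms (3/7)
2. 183.673ms @ 3/7 + 183.673ms (3/7)
3. 367.347ms @ 6/7 + 183.673ms (3/7)
4. 551.02ms @ 9/7 + 183.673ms (3/7)
5. 734.694ms @ 12/7 + 367.347ms (6/7)
6. 1102.041ms @ 18/7 + 183.673ms (3/7)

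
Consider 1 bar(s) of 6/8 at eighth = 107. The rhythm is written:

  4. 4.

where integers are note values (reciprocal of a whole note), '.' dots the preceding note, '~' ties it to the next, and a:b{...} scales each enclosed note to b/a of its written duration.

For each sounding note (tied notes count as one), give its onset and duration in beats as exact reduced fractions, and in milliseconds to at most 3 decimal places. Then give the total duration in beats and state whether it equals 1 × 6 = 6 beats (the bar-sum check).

1) 0.0ms=0b +1682.243ms=3b
2) 1682.243ms=3b +1682.243ms=3b
Σ=6b of 6 (107bpm 6/8) — PASS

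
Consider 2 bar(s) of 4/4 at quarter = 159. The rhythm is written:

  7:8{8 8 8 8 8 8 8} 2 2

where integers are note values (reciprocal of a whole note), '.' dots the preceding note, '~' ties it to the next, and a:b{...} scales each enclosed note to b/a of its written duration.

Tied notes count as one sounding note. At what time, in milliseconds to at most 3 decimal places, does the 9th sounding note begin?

1. 0.0ms @ 0 + 215.633ms (4/7)
2. 215.633ms @ 4/7 + 215.633ms (4/7)
3. 431.267ms @ 8/7 + 215.633ms (4/7)
4. 646.9ms @ 12/7 + 215.633ms (4/7)
5. 862.534ms @ 16/7 + 215.633ms (4/7)
6. 1078.167ms @ 20/7 + 215.633ms (4/7)
7. 1293.801ms @ 24/7 + 215.633ms (4/7)
8. 1509.434ms @ 4 + 754.717ms (2)
9. 2264.151ms @ 6 + 754.717ms (2)

note 9 onset = 6b = 2264.151ms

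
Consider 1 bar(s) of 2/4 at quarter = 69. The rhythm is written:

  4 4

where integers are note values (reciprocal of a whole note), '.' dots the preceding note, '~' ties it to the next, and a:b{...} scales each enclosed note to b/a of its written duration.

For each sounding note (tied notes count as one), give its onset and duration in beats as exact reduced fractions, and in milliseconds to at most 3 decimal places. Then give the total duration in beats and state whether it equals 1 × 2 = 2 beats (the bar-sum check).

1) 0.0ms=0b +869.565ms=1b
2) 869.565ms=1b +869.565ms=1b
Σ=2b of 2 (69bpm 2/4) — PASS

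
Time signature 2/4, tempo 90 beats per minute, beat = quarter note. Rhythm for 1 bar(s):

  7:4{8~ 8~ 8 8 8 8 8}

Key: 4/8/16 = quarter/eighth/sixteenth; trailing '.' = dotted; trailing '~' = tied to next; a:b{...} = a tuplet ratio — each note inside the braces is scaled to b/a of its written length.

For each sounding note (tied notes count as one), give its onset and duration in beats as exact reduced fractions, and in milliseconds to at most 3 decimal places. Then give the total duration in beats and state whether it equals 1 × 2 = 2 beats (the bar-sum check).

1) 0.0ms=0b +571.429ms=6/7b
2) 571.429ms=6/7b +190.476ms=2/7b
3) 761.905ms=8/7b +190.476ms=2/7b
4) 952.381ms=10/7b +190.476ms=2/7b
5) 1142.857ms=12/7b +190.476ms=2/7b
Σ=2b of 2 (90bpm 2/4) — PASS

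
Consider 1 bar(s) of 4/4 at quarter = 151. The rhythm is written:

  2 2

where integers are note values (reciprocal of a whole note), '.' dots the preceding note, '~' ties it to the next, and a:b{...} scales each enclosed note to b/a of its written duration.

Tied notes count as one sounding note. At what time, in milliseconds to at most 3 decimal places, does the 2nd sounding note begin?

1. 0.0ms @ 0 + 794.702ms (2)
2. 794.702ms @ 2 + 794.702ms (2)

note 2 onset = 2b = 794.702ms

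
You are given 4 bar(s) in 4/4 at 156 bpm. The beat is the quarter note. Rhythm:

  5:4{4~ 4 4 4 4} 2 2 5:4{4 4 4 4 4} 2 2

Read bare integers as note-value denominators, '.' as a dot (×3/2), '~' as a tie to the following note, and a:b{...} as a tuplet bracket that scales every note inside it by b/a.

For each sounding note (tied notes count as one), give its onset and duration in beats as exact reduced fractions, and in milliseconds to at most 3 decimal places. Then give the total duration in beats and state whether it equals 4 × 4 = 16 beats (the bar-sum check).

1) 0.0ms=0b +615.385ms=8/5b
2) 615.385ms=8/5b +307.692ms=4/5b
3) 923.077ms=12/5b +307.692ms=4/5b
4) 1230.769ms=16/5b +307.692ms=4/5b
5) 1538.462ms=4b +769.231ms=2b
6) 2307.692ms=6b +769.231ms=2b
7) 3076.923ms=8b +307.692ms=4/5b
8) 3384.615ms=44/5b +307.692ms=4/5b
9) 3692.308ms=48/5b +307.692ms=4/5b
10) 4000.0ms=52/5b +307.692ms=4/5b
11) 4307.692ms=56/5b +307.692ms=4/5b
12) 4615.385ms=12b +769.231ms=2b
13) 5384.615ms=14b +769.231ms=2b
Σ=16b of 16 (156bpm 4/4) — PASS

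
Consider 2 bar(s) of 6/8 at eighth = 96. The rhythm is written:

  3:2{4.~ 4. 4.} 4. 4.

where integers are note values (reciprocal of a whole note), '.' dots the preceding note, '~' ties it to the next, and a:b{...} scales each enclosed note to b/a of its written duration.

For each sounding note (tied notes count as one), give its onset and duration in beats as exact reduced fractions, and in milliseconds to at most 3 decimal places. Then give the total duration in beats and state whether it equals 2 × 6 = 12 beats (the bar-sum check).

1) 0.0ms=0b +2500.0ms=4b
2) 2500.0ms=4b +1250.0ms=2b
3) 3750.0ms=6b +1875.0ms=3b
4) 5625.0ms=9b +1875.0ms=3b
Σ=12b of 12 (96bpm 6/8) — PASS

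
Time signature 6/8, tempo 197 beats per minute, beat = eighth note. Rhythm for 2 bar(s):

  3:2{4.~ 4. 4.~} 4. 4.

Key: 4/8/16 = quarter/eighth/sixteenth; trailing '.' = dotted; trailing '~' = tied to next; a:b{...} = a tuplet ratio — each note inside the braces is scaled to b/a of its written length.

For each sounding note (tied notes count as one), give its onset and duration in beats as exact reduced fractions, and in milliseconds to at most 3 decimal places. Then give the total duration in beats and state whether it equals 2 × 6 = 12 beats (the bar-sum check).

1) 0.0ms=0b +1218.274ms=4b
2) 1218.274ms=4b +1522.843ms=5b
3) 2741.117ms=9b +913.706ms=3b
Σ=12b of 12 (197bpm 6/8) — PASS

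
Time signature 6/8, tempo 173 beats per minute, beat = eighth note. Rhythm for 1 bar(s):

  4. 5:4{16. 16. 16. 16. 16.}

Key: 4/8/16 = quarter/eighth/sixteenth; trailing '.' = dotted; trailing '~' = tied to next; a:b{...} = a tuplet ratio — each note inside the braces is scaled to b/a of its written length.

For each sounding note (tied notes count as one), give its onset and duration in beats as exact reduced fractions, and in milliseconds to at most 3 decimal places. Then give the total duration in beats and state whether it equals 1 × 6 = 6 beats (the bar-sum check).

1) 0.0ms=0b +1040.462ms=3b
2) 1040.462ms=3b +208.092ms=3/5b
3) 1248.555ms=18/5b +208.092ms=3/5b
4) 1456.647ms=21/5b +208.092ms=3/5b
5) 1664.74ms=24/5b +208.092ms=3/5b
6) 1872.832ms=27/5b +208.092ms=3/5b
Σ=6b of 6 (173bpm 6/8) — PASS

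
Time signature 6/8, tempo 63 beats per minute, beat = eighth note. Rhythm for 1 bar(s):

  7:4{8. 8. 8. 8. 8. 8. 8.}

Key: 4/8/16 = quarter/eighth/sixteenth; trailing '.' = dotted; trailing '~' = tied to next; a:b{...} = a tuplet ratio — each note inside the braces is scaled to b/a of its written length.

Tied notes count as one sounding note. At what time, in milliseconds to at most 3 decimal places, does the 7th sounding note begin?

note 7 onset = 36/7b = 4897.959ms

1. 0.0ms @ 0 + 816.327ms (6/7)
2. 816.327ms @ 6/7 + 816.327ms (6/7)
3. 1632.653ms @ 12/7 + 816.327ms (6/7)
4. 2448.98ms @ 18/7 + 816.327ms (6/7)
5. 3265.306ms @ 24/7 + 816.327ms (6/7)
6. 4081.633ms @ 30/7 + 816.327ms (6/7)
7. 4897.959ms @ 36/7 + 816.327ms (6/7)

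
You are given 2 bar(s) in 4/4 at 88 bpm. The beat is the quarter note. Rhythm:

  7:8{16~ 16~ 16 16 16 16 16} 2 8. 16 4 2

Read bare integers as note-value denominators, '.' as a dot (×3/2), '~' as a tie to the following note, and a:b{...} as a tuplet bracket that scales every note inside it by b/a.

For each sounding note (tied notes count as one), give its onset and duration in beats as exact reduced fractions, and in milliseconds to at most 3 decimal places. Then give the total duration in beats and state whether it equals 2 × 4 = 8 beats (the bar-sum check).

1) 0.0ms=0b +584.416ms=6/7b
2) 584.416ms=6/7b +194.805ms=2/7b
3) 779.221ms=8/7b +194.805ms=2/7b
4) 974.026ms=10/7b +194.805ms=2/7b
5) 1168.831ms=12/7b +194.805ms=2/7b
6) 1363.636ms=2b +1363.636ms=2b
7) 2727.273ms=4b +511.364ms=3/4b
8) 3238.636ms=19/4b +170.455ms=1/4b
9) 3409.091ms=5b +681.818ms=1b
10) 4090.909ms=6b +1363.636ms=2b
Σ=8b of 8 (88bpm 4/4) — PASS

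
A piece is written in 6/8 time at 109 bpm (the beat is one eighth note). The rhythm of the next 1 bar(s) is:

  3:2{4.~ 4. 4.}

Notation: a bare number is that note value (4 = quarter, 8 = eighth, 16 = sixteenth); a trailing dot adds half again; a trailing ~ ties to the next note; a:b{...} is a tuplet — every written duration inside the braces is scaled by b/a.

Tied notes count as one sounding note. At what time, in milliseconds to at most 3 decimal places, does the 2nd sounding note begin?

1. 0.0ms @ 0 + 2201.835ms (4)
2. 2201.835ms @ 4 + 1100.917ms (2)

note 2 onset = 4b = 2201.835ms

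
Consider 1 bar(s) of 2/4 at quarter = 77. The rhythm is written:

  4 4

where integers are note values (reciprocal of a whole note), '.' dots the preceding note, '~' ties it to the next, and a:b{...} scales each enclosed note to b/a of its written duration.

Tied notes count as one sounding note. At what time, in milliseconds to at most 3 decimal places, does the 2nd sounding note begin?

1. 0.0ms @ 0 + 779.221ms (1)
2. 779.221ms @ 1 + 779.221ms (1)

note 2 onset = 1b = 779.221ms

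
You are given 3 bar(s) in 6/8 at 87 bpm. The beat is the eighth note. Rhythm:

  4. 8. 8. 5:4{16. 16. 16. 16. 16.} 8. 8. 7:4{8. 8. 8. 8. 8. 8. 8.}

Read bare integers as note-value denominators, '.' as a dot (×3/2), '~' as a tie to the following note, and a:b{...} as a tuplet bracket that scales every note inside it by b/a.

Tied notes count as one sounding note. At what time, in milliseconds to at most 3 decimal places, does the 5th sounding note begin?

1. 0.0ms @ 0 + 2068.966ms (3)
2. 2068.966ms @ 3 + 1034.483ms (3/2)
3. 3103.448ms @ 9/2 + 1034.483ms (3/2)
4. 4137.931ms @ 6 + 413.793ms (3/5)
5. 4551.724ms @ 33/5 + 413.793ms (3/5)
6. 4965.517ms @ 36/5 + 413.793ms (3/5)
7. 5379.31ms @ 39/5 + 413.793ms (3/5)
8. 5793.103ms @ 42/5 + 413.793ms (3/5)
9. 6206.897ms @ 9 + 1034.483ms (3/2)
10. 7241.379ms @ 21/2 + 1034.483ms (3/2)
11. 8275.862ms @ 12 + 591.133ms (6/7)
12. 8866.995ms @ 90/7 + 591.133ms (6/7)
13. 9458.128ms @ 96/7 + 591.133ms (6/7)
14. 10049.261ms @ 102/7 + 591.133ms (6/7)
15. 10640.394ms @ 108/7 + 591.133ms (6/7)
16. 11231.527ms @ 114/7 + 591.133ms (6/7)
17. 11822.66ms @ 120/7 + 591.133ms (6/7)

note 5 onset = 33/5b = 4551.724ms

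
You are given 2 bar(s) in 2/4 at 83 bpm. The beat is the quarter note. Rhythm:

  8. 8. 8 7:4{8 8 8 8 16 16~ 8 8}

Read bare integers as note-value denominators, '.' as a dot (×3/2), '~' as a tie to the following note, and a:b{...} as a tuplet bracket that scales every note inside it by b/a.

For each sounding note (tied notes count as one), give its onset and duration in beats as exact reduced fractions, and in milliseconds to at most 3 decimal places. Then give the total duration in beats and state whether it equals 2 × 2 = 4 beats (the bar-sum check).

1) 0.0ms=0b +542.169ms=3/4b
2) 542.169ms=3/4b +542.169ms=3/4b
3) 1084.337ms=3/2b +361.446ms=1/2b
4) 1445.783ms=2b +206.54ms=2/7b
5) 1652.324ms=16/7b +206.54ms=2/7b
6) 1858.864ms=18/7b +206.54ms=2/7b
7) 2065.404ms=20/7b +206.54ms=2/7b
8) 2271.945ms=22/7b +103.27ms=1/7b
9) 2375.215ms=23/7b +309.811ms=3/7b
10) 2685.026ms=26/7b +206.54ms=2/7b
Σ=4b of 4 (83bpm 2/4) — PASS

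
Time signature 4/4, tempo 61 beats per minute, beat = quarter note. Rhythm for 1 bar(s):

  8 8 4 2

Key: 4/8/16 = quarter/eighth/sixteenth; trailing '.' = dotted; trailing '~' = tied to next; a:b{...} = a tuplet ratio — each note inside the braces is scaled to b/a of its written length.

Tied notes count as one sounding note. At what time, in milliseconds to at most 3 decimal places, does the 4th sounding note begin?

1. 0.0ms @ 0 + 491.803ms (1/2)
2. 491.803ms @ 1/2 + 491.803ms (1/2)
3. 983.607ms @ 1 + 983.607ms (1)
4. 1967.213ms @ 2 + 1967.213ms (2)

note 4 onset = 2b = 1967.213ms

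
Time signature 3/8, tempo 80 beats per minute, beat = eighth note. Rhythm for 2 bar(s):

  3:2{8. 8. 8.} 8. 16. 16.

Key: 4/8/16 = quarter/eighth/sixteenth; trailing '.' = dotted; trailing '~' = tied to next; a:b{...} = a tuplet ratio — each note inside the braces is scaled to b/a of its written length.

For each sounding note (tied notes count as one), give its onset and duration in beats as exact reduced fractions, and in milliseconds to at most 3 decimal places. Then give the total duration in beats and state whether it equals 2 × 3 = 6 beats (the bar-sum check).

1) 0.0ms=0b +750.0ms=1b
2) 750.0ms=1b +750.0ms=1b
3) 1500.0ms=2b +750.0ms=1b
4) 2250.0ms=3b +1125.0ms=3/2b
5) 3375.0ms=9/2b +562.5ms=3/4b
6) 3937.5ms=21/4b +562.5ms=3/4b
Σ=6b of 6 (80bpm 3/8) — PASS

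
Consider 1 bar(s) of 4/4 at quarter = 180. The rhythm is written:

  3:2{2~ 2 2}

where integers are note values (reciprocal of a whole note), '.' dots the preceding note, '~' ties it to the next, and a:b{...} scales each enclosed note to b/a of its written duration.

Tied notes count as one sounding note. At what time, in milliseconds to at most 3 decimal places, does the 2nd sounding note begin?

1. 0.0ms @ 0 + 888.889ms (8/3)
2. 888.889ms @ 8/3 + 444.444ms (4/3)

note 2 onset = 8/3b = 888.889ms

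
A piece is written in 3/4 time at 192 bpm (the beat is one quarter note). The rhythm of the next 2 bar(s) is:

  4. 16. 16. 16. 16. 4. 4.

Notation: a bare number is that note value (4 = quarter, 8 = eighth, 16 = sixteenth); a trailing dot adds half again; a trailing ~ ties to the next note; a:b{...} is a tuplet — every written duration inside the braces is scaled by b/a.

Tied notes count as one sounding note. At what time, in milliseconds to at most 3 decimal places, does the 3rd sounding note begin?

1. 0.0ms @ 0 + 468.75ms (3/2)
2. 468.75ms @ 3/2 + 117.188ms (3/8)
3. 585.938ms @ 15/8 + 117.188ms (3/8)
4. 703.125ms @ 9/4 + 117.188ms (3/8)
5. 820.312ms @ 21/8 + 117.188ms (3/8)
6. 937.5ms @ 3 + 468.75ms (3/2)
7. 1406.25ms @ 9/2 + 468.75ms (3/2)

note 3 onset = 15/8b = 585.938ms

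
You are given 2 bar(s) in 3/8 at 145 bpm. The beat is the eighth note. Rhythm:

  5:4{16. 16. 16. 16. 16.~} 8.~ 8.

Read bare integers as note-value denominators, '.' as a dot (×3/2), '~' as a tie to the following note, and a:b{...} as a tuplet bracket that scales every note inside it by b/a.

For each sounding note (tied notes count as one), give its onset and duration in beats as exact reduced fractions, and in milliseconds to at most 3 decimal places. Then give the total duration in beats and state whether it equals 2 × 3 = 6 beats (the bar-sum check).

1) 0.0ms=0b +248.276ms=3/5b
2) 248.276ms=3/5b +248.276ms=3/5b
3) 496.552ms=6/5b +248.276ms=3/5b
4) 744.828ms=9/5b +248.276ms=3/5b
5) 993.103ms=12/5b +1489.655ms=18/5b
Σ=6b of 6 (145bpm 3/8) — PASS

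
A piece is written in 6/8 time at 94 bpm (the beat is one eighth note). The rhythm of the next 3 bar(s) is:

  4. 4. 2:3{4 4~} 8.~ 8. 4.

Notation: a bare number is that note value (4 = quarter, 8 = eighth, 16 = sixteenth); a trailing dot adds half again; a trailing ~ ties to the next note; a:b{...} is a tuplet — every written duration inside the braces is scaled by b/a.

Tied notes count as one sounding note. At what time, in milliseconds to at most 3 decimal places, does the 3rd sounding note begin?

note 3 onset = 6b = 3829.787ms

1. 0.0ms @ 0 + 1914.894ms (3)
2. 1914.894ms @ 3 + 1914.894ms (3)
3. 3829.787ms @ 6 + 1914.894ms (3)
4. 5744.681ms @ 9 + 3829.787ms (6)
5. 9574.468ms @ 15 + 1914.894ms (3)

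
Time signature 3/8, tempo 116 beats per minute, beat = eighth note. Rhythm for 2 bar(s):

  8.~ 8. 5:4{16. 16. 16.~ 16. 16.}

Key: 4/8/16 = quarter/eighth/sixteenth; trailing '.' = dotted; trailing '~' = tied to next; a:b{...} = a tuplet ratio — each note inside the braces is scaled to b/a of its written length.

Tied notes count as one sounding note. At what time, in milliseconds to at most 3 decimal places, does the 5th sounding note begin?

note 5 onset = 27/5b = 2793.103ms

1. 0.0ms @ 0 + 1551.724ms (3)
2. 1551.724ms @ 3 + 310.345ms (3/5)
3. 1862.069ms @ 18/5 + 310.345ms (3/5)
4. 2172.414ms @ 21/5 + 620.69ms (6/5)
5. 2793.103ms @ 27/5 + 310.345ms (3/5)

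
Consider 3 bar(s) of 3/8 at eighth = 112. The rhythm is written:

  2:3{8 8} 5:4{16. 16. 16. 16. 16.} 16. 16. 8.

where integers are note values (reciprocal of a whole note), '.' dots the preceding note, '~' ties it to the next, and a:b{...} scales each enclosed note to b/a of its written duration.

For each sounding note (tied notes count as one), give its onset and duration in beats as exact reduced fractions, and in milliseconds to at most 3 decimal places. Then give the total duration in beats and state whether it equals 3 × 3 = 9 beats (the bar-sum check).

1) 0.0ms=0b +803.571ms=3/2b
2) 803.571ms=3/2b +803.571ms=3/2b
3) 1607.143ms=3b +321.429ms=3/5b
4) 1928.571ms=18/5b +321.429ms=3/5b
5) 2250.0ms=21/5b +321.429ms=3/5b
6) 2571.429ms=24/5b +321.429ms=3/5b
7) 2892.857ms=27/5b +321.429ms=3/5b
8) 3214.286ms=6b +401.786ms=3/4b
9) 3616.071ms=27/4b +401.786ms=3/4b
10) 4017.857ms=15/2b +803.571ms=3/2b
Σ=9b of 9 (112bpm 3/8) — PASS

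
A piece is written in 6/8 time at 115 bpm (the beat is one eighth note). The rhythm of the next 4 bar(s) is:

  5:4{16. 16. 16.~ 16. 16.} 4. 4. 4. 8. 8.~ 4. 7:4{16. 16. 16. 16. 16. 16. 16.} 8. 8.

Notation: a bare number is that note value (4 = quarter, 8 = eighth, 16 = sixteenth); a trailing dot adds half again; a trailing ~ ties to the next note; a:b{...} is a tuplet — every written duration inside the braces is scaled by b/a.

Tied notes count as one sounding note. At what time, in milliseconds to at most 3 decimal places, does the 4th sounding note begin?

1. 0.0ms @ 0 + 313.043ms (3/5)
2. 313.043ms @ 3/5 + 313.043ms (3/5)
3. 626.087ms @ 6/5 + 626.087ms (6/5)
4. 1252.174ms @ 12/5 + 313.043ms (3/5)
5. 1565.217ms @ 3 + 1565.217ms (3)
6. 3130.435ms @ 6 + 1565.217ms (3)
7. 4695.652ms @ 9 + 1565.217ms (3)
8. 6260.87ms @ 12 + 782.609ms (3/2)
9. 7043.478ms @ 27/2 + 2347.826ms (9/2)
10. 9391.304ms @ 18 + 223.602ms (3/7)
11. 9614.907ms @ 129/7 + 223.602ms (3/7)
12. 9838.509ms @ 132/7 + 223.602ms (3/7)
13. 10062.112ms @ 135/7 + 223.602ms (3/7)
14. 10285.714ms @ 138/7 + 223.602ms (3/7)
15. 10509.317ms @ 141/7 + 223.602ms (3/7)
16. 10732.919ms @ 144/7 + 223.602ms (3/7)
17. 10956.522ms @ 21 + 782.609ms (3/2)
18. 11739.13ms @ 45/2 + 782.609ms (3/2)

note 4 onset = 12/5b = 1252.174ms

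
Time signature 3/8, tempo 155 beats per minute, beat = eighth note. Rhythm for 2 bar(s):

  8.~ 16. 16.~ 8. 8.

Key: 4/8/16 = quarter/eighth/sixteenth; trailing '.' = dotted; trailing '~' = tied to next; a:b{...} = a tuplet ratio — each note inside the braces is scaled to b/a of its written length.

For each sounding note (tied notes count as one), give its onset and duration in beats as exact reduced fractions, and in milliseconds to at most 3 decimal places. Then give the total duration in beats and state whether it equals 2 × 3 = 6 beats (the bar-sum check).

1) 0.0ms=0b +870.968ms=9/4b
2) 870.968ms=9/4b +870.968ms=9/4b
3) 1741.935ms=9/2b +580.645ms=3/2b
Σ=6b of 6 (155bpm 3/8) — PASS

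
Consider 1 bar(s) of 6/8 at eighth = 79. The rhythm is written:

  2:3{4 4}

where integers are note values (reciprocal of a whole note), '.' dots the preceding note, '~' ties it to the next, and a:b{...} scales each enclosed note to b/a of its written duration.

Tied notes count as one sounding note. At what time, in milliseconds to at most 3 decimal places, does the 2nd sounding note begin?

note 2 onset = 3b = 2278.481ms

1. 0.0ms @ 0 + 2278.481ms (3)
2. 2278.481ms @ 3 + 2278.481ms (3)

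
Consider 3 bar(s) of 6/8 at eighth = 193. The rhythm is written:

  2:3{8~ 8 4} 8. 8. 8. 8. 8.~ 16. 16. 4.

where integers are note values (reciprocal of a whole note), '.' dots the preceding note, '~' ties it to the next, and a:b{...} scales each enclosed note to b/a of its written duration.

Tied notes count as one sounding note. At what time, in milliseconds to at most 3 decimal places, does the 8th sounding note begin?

1. 0.0ms @ 0 + 932.642ms (3)
2. 932.642ms @ 3 + 932.642ms (3)
3. 1865.285ms @ 6 + 466.321ms (3/2)
4. 2331.606ms @ 15/2 + 466.321ms (3/2)
5. 2797.927ms @ 9 + 466.321ms (3/2)
6. 3264.249ms @ 21/2 + 466.321ms (3/2)
7. 3730.57ms @ 12 + 699.482ms (9/4)
8. 4430.052ms @ 57/4 + 233.161ms (3/4)
9. 4663.212ms @ 15 + 932.642ms (3)

note 8 onset = 57/4b = 4430.052ms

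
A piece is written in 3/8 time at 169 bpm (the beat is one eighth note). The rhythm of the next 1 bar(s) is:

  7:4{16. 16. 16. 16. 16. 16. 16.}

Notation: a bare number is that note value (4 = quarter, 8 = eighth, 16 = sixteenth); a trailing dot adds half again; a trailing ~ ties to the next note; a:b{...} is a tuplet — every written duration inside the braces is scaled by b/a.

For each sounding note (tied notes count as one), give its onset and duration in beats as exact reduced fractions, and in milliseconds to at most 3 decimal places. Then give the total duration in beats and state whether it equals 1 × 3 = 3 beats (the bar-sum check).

1) 0.0ms=0b +152.156ms=3/7b
2) 152.156ms=3/7b +152.156ms=3/7b
3) 304.311ms=6/7b +152.156ms=3/7b
4) 456.467ms=9/7b +152.156ms=3/7b
5) 608.622ms=12/7b +152.156ms=3/7b
6) 760.778ms=15/7b +152.156ms=3/7b
7) 912.933ms=18/7b +152.156ms=3/7b
Σ=3b of 3 (169bpm 3/8) — PASS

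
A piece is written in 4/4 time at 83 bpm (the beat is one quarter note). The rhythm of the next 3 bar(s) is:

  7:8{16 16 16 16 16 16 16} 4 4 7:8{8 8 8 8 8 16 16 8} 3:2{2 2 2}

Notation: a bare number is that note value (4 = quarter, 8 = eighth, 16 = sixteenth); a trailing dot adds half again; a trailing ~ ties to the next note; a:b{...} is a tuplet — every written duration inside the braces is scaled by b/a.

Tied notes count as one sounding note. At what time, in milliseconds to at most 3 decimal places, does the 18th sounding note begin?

note 18 onset = 8b = 5783.133ms

1. 0.0ms @ 0 + 206.54ms (2/7)
2. 206.54ms @ 2/7 + 206.54ms (2/7)
3. 413.081ms @ 4/7 + 206.54ms (2/7)
4. 619.621ms @ 6/7 + 206.54ms (2/7)
5. 826.162ms @ 8/7 + 206.54ms (2/7)
6. 1032.702ms @ 10/7 + 206.54ms (2/7)
7. 1239.243ms @ 12/7 + 206.54ms (2/7)
8. 1445.783ms @ 2 + 722.892ms (1)
9. 2168.675ms @ 3 + 722.892ms (1)
10. 2891.566ms @ 4 + 413.081ms (4/7)
11. 3304.647ms @ 32/7 + 413.081ms (4/7)
12. 3717.728ms @ 36/7 + 413.081ms (4/7)
13. 4130.809ms @ 40/7 + 413.081ms (4/7)
14. 4543.89ms @ 44/7 + 413.081ms (4/7)
15. 4956.971ms @ 48/7 + 206.54ms (2/7)
16. 5163.511ms @ 50/7 + 206.54ms (2/7)
17. 5370.052ms @ 52/7 + 413.081ms (4/7)
18. 5783.133ms @ 8 + 963.855ms (4/3)
19. 6746.988ms @ 28/3 + 963.855ms (4/3)
20. 7710.843ms @ 32/3 + 963.855ms (4/3)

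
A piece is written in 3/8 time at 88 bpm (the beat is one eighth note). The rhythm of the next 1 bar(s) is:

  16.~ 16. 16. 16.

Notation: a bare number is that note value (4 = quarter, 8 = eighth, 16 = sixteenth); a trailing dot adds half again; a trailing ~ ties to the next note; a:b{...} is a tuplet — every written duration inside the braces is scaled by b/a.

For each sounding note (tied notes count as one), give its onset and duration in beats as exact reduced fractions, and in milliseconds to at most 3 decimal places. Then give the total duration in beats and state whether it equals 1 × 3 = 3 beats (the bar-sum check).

1) 0.0ms=0b +1022.727ms=3/2b
2) 1022.727ms=3/2b +511.364ms=3/4b
3) 1534.091ms=9/4b +511.364ms=3/4b
Σ=3b of 3 (88bpm 3/8) — PASS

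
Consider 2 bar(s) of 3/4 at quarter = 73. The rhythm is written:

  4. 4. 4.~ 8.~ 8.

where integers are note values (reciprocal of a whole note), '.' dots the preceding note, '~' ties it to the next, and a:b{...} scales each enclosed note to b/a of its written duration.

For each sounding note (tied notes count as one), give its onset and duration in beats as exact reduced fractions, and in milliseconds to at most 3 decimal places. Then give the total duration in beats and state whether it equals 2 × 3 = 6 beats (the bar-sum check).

1) 0.0ms=0b +1232.877ms=3/2b
2) 1232.877ms=3/2b +1232.877ms=3/2b
3) 2465.753ms=3b +2465.753ms=3b
Σ=6b of 6 (73bpm 3/4) — PASS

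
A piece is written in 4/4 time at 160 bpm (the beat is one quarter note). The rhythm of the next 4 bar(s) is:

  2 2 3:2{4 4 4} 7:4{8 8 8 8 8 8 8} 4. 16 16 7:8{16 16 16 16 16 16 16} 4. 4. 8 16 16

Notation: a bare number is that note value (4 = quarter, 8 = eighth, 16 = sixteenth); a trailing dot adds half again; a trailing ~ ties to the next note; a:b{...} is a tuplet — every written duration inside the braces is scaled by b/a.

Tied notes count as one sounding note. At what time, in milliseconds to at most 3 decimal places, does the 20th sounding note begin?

note 20 onset = 78/7b = 4178.571ms

1. 0.0ms @ 0 + 750.0ms (2)
2. 750.0ms @ 2 + 750.0ms (2)
3. 1500.0ms @ 4 + 250.0ms (2/3)
4. 1750.0ms @ 14/3 + 250.0ms (2/3)
5. 2000.0ms @ 16/3 + 250.0ms (2/3)
6. 2250.0ms @ 6 + 107.143ms (2/7)
7. 2357.143ms @ 44/7 + 107.143ms (2/7)
8. 2464.286ms @ 46/7 + 107.143ms (2/7)
9. 2571.429ms @ 48/7 + 107.143ms (2/7)
10. 2678.571ms @ 50/7 + 107.143ms (2/7)
11. 2785.714ms @ 52/7 + 107.143ms (2/7)
12. 2892.857ms @ 54/7 + 107.143ms (2/7)
13. 3000.0ms @ 8 + 562.5ms (3/2)
14. 3562.5ms @ 19/2 + 93.75ms (1/4)
15. 3656.25ms @ 39/4 + 93.75ms (1/4)
16. 3750.0ms @ 10 + 107.143ms (2/7)
17. 3857.143ms @ 72/7 + 107.143ms (2/7)
18. 3964.286ms @ 74/7 + 107.143ms (2/7)
19. 4071.429ms @ 76/7 + 107.143ms (2/7)
20. 4178.571ms @ 78/7 + 107.143ms (2/7)
21. 4285.714ms @ 80/7 + 107.143ms (2/7)
22. 4392.857ms @ 82/7 + 107.143ms (2/7)
23. 4500.0ms @ 12 + 562.5ms (3/2)
24. 5062.5ms @ 27/2 + 562.5ms (3/2)
25. 5625.0ms @ 15 + 187.5ms (1/2)
26. 5812.5ms @ 31/2 + 93.75ms (1/4)
27. 5906.25ms @ 63/4 + 93.75ms (1/4)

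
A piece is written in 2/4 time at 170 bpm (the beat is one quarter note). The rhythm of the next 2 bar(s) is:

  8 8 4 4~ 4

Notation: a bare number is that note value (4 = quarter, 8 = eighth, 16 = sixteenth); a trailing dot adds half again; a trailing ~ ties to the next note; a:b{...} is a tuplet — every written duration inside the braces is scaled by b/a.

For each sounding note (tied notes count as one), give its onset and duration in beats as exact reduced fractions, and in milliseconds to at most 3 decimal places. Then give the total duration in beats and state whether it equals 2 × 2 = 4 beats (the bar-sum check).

1) 0.0ms=0b +176.471ms=1/2b
2) 176.471ms=1/2b +176.471ms=1/2b
3) 352.941ms=1b +352.941ms=1b
4) 705.882ms=2b +705.882ms=2b
Σ=4b of 4 (170bpm 2/4) — PASS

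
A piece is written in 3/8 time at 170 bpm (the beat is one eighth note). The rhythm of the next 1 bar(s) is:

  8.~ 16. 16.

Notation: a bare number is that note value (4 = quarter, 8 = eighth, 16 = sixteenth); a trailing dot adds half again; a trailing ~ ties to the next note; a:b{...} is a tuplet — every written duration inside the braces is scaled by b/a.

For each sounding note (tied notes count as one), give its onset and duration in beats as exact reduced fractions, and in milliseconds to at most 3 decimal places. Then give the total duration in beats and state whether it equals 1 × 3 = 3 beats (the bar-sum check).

1) 0.0ms=0b +794.118ms=9/4b
2) 794.118ms=9/4b +264.706ms=3/4b
Σ=3b of 3 (170bpm 3/8) — PASS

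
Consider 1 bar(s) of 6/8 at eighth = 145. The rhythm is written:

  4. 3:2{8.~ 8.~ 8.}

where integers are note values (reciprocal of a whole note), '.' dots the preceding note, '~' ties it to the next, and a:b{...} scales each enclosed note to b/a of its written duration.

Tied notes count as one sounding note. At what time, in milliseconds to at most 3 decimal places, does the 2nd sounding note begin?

note 2 onset = 3b = 1241.379ms

1. 0.0ms @ 0 + 1241.379ms (3)
2. 1241.379ms @ 3 + 1241.379ms (3)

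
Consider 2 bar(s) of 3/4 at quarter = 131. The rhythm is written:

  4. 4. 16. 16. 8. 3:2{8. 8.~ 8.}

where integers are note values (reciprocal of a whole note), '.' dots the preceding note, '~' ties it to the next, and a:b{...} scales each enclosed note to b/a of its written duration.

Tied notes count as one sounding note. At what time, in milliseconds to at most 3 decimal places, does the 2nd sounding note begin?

note 2 onset = 3/2b = 687.023ms

1. 0.0ms @ 0 + 687.023ms (3/2)
2. 687.023ms @ 3/2 + 687.023ms (3/2)
3. 1374.046ms @ 3 + 171.756ms (3/8)
4. 1545.802ms @ 27/8 + 171.756ms (3/8)
5. 1717.557ms @ 15/4 + 343.511ms (3/4)
6. 2061.069ms @ 9/2 + 229.008ms (1/2)
7. 2290.076ms @ 5 + 458.015ms (1)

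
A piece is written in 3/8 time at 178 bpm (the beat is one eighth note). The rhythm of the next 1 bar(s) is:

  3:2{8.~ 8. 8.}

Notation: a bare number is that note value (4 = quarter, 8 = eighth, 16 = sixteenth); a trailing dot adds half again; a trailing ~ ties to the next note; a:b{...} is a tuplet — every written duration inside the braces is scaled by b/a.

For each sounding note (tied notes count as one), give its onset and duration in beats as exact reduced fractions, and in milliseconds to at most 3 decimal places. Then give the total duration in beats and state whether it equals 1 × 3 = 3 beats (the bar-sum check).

1) 0.0ms=0b +674.157ms=2b
2) 674.157ms=2b +337.079ms=1b
Σ=3b of 3 (178bpm 3/8) — PASS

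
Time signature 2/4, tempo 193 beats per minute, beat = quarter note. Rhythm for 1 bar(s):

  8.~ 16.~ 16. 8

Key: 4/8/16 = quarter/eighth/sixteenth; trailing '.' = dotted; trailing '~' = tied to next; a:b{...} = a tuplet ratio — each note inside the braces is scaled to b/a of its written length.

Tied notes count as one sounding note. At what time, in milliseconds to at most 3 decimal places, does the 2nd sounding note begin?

1. 0.0ms @ 0 + 466.321ms (3/2)
2. 466.321ms @ 3/2 + 155.44ms (1/2)

note 2 onset = 3/2b = 466.321ms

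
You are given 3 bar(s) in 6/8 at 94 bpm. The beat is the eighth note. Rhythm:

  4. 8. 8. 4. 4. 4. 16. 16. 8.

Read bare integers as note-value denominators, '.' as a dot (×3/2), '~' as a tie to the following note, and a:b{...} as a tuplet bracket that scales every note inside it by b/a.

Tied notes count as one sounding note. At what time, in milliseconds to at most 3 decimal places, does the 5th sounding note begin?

note 5 onset = 9b = 5744.681ms

1. 0.0ms @ 0 + 1914.894ms (3)
2. 1914.894ms @ 3 + 957.447ms (3/2)
3. 2872.34ms @ 9/2 + 957.447ms (3/2)
4. 3829.787ms @ 6 + 1914.894ms (3)
5. 5744.681ms @ 9 + 1914.894ms (3)
6. 7659.574ms @ 12 + 1914.894ms (3)
7. 9574.468ms @ 15 + 478.723ms (3/4)
8. 10053.191ms @ 63/4 + 478.723ms (3/4)
9. 10531.915ms @ 33/2 + 957.447ms (3/2)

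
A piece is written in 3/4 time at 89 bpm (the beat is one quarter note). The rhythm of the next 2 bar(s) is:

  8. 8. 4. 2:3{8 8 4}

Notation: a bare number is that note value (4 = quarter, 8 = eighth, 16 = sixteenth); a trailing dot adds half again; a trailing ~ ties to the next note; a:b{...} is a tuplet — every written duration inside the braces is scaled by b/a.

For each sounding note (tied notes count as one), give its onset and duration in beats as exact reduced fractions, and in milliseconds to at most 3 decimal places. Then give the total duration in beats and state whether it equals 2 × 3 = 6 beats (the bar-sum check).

1) 0.0ms=0b +505.618ms=3/4b
2) 505.618ms=3/4b +505.618ms=3/4b
3) 1011.236ms=3/2b +1011.236ms=3/2b
4) 2022.472ms=3b +505.618ms=3/4b
5) 2528.09ms=15/4b +505.618ms=3/4b
6) 3033.708ms=9/2b +1011.236ms=3/2b
Σ=6b of 6 (89bpm 3/4) — PASS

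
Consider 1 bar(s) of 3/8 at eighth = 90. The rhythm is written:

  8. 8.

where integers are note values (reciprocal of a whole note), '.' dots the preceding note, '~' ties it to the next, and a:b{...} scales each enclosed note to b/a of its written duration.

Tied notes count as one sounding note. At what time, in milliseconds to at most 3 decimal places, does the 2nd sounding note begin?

note 2 onset = 3/2b = 1000.0ms

1. 0.0ms @ 0 + 1000.0ms (3/2)
2. 1000.0ms @ 3/2 + 1000.0ms (3/2)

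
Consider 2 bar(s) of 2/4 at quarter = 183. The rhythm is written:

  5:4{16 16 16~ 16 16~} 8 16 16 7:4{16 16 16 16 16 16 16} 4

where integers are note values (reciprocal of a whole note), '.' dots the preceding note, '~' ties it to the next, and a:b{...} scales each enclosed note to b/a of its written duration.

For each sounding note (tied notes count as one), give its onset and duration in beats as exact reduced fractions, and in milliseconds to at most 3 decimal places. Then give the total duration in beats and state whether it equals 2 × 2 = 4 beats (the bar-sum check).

1) 0.0ms=0b +65.574ms=1/5b
2) 65.574ms=1/5b +65.574ms=1/5b
3) 131.148ms=2/5b +131.148ms=2/5b
4) 262.295ms=4/5b +229.508ms=7/10b
5) 491.803ms=3/2b +81.967ms=1/4b
6) 573.77ms=7/4b +81.967ms=1/4b
7) 655.738ms=2b +46.838ms=1/7b
8) 702.576ms=15/7b +46.838ms=1/7b
9) 749.415ms=16/7b +46.838ms=1/7b
10) 796.253ms=17/7b +46.838ms=1/7b
11) 843.091ms=18/7b +46.838ms=1/7b
12) 889.93ms=19/7b +46.838ms=1/7b
13) 936.768ms=20/7b +46.838ms=1/7b
14) 983.607ms=3b +327.869ms=1b
Σ=4b of 4 (183bpm 2/4) — PASS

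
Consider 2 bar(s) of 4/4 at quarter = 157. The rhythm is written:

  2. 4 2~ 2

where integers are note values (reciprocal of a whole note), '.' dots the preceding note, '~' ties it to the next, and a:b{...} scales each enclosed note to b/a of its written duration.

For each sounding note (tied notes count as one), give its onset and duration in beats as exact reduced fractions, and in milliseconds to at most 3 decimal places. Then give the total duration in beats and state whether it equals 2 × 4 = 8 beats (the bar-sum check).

1) 0.0ms=0b +1146.497ms=3b
2) 1146.497ms=3b +382.166ms=1b
3) 1528.662ms=4b +1528.662ms=4b
Σ=8b of 8 (157bpm 4/4) — PASS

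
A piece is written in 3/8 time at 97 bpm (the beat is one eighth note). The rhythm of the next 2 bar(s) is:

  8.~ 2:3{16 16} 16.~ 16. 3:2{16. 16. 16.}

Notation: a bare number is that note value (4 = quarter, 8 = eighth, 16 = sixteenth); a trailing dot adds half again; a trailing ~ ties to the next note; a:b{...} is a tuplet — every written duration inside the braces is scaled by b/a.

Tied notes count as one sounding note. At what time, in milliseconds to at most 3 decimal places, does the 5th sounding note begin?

note 5 onset = 5b = 3092.784ms

1. 0.0ms @ 0 + 1391.753ms (9/4)
2. 1391.753ms @ 9/4 + 463.918ms (3/4)
3. 1855.67ms @ 3 + 927.835ms (3/2)
4. 2783.505ms @ 9/2 + 309.278ms (1/2)
5. 3092.784ms @ 5 + 309.278ms (1/2)
6. 3402.062ms @ 11/2 + 309.278ms (1/2)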